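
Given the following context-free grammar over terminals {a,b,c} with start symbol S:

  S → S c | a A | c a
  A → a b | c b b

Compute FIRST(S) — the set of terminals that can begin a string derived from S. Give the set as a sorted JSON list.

FIRST iteration:
round 1:
  A via A→a b: +{a}
  A via A→c b b: +{c}
  S via S→a A: +{a}
  S via S→c a: +{c}
  S: {a,c}  A: {a,c}
round 2: (stable)
  S: {a,c}  A: {a,c}

FIRST(S) = ["a", "c"]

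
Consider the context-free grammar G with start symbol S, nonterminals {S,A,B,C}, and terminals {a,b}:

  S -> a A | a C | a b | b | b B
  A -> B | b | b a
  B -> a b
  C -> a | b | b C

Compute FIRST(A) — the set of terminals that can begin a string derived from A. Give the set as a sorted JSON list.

FIRST iteration:
iter 1:
  A via A→b: +{b}
  B via B→a b: +{a}
  C via C→a: +{a}
  C via C→b: +{b}
  S via S→a A: +{a}
  S via S→b: +{b}
  FIRST(S)={a,b}  FIRST(A)={b}  FIRST(B)={a}  FIRST(C)={a,b}
iter 2:
  A via A→B: +{a}
  FIRST(S)={a,b}  FIRST(A)={a,b}  FIRST(B)={a}  FIRST(C)={a,b}
iter 3: (stable)
  FIRST(S)={a,b}  FIRST(A)={a,b}  FIRST(B)={a}  FIRST(C)={a,b}

FIRST(A) = ["a", "b"]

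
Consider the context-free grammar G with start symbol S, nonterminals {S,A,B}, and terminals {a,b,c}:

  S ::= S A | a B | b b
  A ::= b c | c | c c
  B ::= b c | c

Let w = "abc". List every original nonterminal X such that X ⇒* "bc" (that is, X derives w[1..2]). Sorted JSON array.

Convert to CNF:
  S -> S A | T0 T0 | T2 B
  A -> T0 T1 | T1 T1 | c
  B -> T0 T1 | c
  T0 -> b
  T1 -> c
  T2 -> a

CYK table (by increasing span) (cells [i..j] with 1 ≤ i ≤ j ≤ 2 only):
  T[1,1] 'b' = {T0}  orig:{}
  T[2,2] 'c' = {A,B,T1}  orig:{A,B}
  T[1,2] 'bc' = {A,B}

Original NTs in T[1,2] deriving "bc": ["A", "B"]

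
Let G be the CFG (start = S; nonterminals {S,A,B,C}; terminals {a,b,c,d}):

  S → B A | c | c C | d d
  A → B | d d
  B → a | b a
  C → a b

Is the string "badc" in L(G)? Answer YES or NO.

Convert to CNF:
  S -> B A | T2 T2 | T3 C | c
  A -> T0 T1 | T2 T2 | a
  B -> T0 T1 | a
  C -> T1 T0
  T0 -> b
  T1 -> a
  T2 -> d
  T3 -> c

CYK table (by increasing span):
  T[0,0] 'b' = {T0}  orig:{}
  T[1,1] 'a' = {A,B,T1}  orig:{A,B}
  T[2,2] 'd' = {T2}  orig:{}
  T[3,3] 'c' = {S,T3}  orig:{S}
  T[0,1] 'ba' = {A,B}
  T[1,2] 'ad' = ∅
  T[2,3] 'dc' = ∅
  T[0,2] 'bad' = ∅
  T[1,3] 'adc' = ∅
  T[0,3] 'badc' = ∅

S ∉ T[0,3] ⇒ NO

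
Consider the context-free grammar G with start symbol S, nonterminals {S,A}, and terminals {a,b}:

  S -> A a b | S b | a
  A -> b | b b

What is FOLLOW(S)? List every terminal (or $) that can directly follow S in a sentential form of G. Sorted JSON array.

FIRST sets, iterate to fixpoint:
round 1:
  A via A→b: +{b}
  S via S→A a b: +{b}
  S via S→a: +{a}
  FIRST[S]={a,b}  FIRST[A]={b}
round 2: — fixpoint
  FIRST[S]={a,b}  FIRST[A]={b}

Compute FOLLOW by fixpoint:
seed FOLLOW(S) with $
pass 1:
  S→A a b: FOLLOW(A) ⊇ FIRST(a) = {a}; new: +{a}
  S→S b: FOLLOW(S) ⊇ FIRST(b) = {b}; new: +{b}
  FOLLOW(S)={$,b}  FOLLOW(A)={a}
pass 2: (no change)
  FOLLOW(S)={$,b}  FOLLOW(A)={a}

FOLLOW(S) = ["$", "b"]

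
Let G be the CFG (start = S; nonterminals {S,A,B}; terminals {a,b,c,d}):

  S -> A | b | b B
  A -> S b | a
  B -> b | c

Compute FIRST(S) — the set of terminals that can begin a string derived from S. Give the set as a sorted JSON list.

FIRST sets, iterate to fixpoint:
round 1:
  A via A→a: +{a}
  B via B→b: +{b}
  B via B→c: +{c}
  S via S→A: +{a}
  S via S→b: +{b}
  S: {a,b}  A: {a}  B: {b,c}
round 2:
  A via A→S b: +{b}
  S: {a,b}  A: {a,b}  B: {b,c}
round 3: done
  S: {a,b}  A: {a,b}  B: {b,c}

FIRST(S) = ["a", "b"]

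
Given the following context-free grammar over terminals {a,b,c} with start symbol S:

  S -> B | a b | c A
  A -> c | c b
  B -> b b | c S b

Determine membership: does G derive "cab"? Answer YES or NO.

Convert to CNF:
  S -> T0 A | T0 X4 | T1 T1 | T2 T1
  A -> T0 T1 | c
  B -> T0 X3 | T1 T1
  T0 -> c
  T1 -> b
  T2 -> a
  X3 -> S T1
  X4 -> S T1

Fill CYK table bottom-up:
  T[0,0] 'c' = {A,T0}  orig:{A}
  T[1,1] 'a' = {T2}  orig:{}
  T[2,2] 'b' = {T1}  orig:{}
  T[0,1] 'ca' = ∅
  T[1,2] 'ab' = {S}
  T[0,2] 'cab' = ∅

S ∉ T[0,2] ⇒ NO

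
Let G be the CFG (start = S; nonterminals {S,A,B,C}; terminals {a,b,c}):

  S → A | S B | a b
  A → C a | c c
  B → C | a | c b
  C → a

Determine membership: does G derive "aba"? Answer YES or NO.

Convert to CNF:
  S -> C T0 | S B | T0 T2 | T1 T1
  A -> C T0 | T1 T1
  B -> T1 T2 | a
  C -> a
  T0 -> a
  T1 -> c
  T2 -> b

CYK fill:
  [0..0]={B,C,T0}  "a"  orig:{B,C}
  [1..1]={T2}  "b"  orig:{}
  [2..2]={B,C,T0}  "a"  orig:{B,C}
  [0..1]={S}  "ab"
  [1..2]=∅  "ba"
  [0..2]={S}  "aba"

S ∈ T[0,2] ⇒ YES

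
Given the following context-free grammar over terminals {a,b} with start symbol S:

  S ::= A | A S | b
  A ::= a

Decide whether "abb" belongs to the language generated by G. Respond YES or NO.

CNF form of G:
  S -> A S | a | b
  A -> a

CYK table (by increasing span):
  T[0,0] 'a' = {A,S}
  T[1,1] 'b' = {S}
  T[2,2] 'b' = {S}
  T[0,1] 'ab' = {S}
  T[1,2] 'bb' = ∅
  T[0,2] 'abb' = ∅

S ∉ T[0,2] ⇒ NO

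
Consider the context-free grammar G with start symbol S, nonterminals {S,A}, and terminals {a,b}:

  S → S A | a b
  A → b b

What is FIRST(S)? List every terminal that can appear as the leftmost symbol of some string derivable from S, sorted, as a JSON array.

Compute FIRST by fixpoint:
round 1:
  A via A→b b: +{b}
  S via S→a b: +{a}
  FIRST(S)={a}  FIRST(A)={b}
round 2: (no change)
  FIRST(S)={a}  FIRST(A)={b}

FIRST(S) = ["a"]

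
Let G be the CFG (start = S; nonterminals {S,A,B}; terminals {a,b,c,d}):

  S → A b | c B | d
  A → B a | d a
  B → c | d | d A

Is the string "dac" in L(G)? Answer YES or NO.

CNF form of G:
  S -> A T2 | T3 B | d
  A -> B T0 | T1 T0
  B -> T1 A | c | d
  T0 -> a
  T1 -> d
  T2 -> b
  T3 -> c

CYK fill:
  cell(0,0) d: {B,S,T1}  orig:{B,S}
  cell(1,1) a: {T0}  orig:{}
  cell(2,2) c: {B,T3}  orig:{B}
  cell(0,1) da: {A}
  cell(1,2) ac: ∅
  cell(0,2) dac: ∅

S ∉ T[0,2] ⇒ NO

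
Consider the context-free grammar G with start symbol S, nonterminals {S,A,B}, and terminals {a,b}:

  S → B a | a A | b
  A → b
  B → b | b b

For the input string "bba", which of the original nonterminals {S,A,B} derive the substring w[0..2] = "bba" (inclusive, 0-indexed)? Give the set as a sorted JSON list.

CNF form of G:
  S -> B T1 | T1 A | b
  A -> b
  B -> T0 T0 | b
  T0 -> b
  T1 -> a

CYK fill — only the sub-triangle for w[0..2]:
  [0..0]={A,B,S,T0}  "b"  orig:{A,B,S}
  [1..1]={A,B,S,T0}  "b"  orig:{A,B,S}
  [2..2]={T1}  "a"  orig:{}
  [0..1]={B}  "bb"
  [1..2]={S}  "ba"
  [0..2]={S}  "bba"

Original NTs in T[0,2] deriving "bba": ["S"]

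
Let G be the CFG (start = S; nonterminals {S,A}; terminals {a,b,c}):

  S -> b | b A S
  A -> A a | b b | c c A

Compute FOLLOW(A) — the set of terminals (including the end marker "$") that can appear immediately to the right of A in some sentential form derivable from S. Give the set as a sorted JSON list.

FIRST iteration:
pass 1:
  A via A→b b: +{b}
  A via A→c c A: +{c}
  S via S→b: +{b}
  S: {b}  A: {b,c}
pass 2: (stable)
  S: {b}  A: {b,c}

FOLLOW iteration:
initialize: $ ∈ FOLLOW(S)
round 1:
  A→A a: FOLLOW(A) ⊇ FIRST(a) = {a}; new: +{a}
  S→b A S: FOLLOW(A) ⊇ FIRST(S) = {b}; new: +{b}
  FOLLOW(S)={$}  FOLLOW(A)={a,b}
round 2: (stable)
  FOLLOW(S)={$}  FOLLOW(A)={a,b}

FOLLOW(A) = ["a", "b"]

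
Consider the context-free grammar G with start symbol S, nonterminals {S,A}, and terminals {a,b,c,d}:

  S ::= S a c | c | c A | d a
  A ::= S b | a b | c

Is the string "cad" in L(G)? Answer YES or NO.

CNF form of G:
  S -> S X4 | T2 A | T3 T1 | c
  A -> S T0 | T1 T0 | c
  T0 -> b
  T1 -> a
  T2 -> c
  T3 -> d
  X4 -> T1 T2

CYK fill:
  [0..0]={A,S,T2}  "c"  orig:{A,S}
  [1..1]={T1}  "a"  orig:{}
  [2..2]={T3}  "d"  orig:{}
  [0..1]=∅  "ca"
  [1..2]=∅  "ad"
  [0..2]=∅  "cad"

S ∉ T[0,2] ⇒ NO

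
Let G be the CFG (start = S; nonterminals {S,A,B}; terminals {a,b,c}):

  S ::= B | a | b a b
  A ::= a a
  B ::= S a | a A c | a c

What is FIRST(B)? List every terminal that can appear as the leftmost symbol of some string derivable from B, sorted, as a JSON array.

FIRST sets, iterate to fixpoint:
pass 1:
  A via A→a a: +{a}
  B via B→a A c: +{a}
  S via S→B: +{a}
  S via S→b a b: +{b}
  FIRST(S)={a,b}  FIRST(A)={a}  FIRST(B)={a}
pass 2:
  B via B→S a: +{b}
  FIRST(S)={a,b}  FIRST(A)={a}  FIRST(B)={a,b}
pass 3: (stable)
  FIRST(S)={a,b}  FIRST(A)={a}  FIRST(B)={a,b}

FIRST(B) = ["a", "b"]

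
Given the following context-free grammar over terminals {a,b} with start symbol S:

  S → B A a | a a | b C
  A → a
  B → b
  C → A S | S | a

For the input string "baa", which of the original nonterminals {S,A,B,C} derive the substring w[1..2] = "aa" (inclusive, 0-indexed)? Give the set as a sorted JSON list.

Convert to CNF:
  S -> B X3 | T0 T0 | T1 C
  A -> a
  B -> b
  C -> A S | B X2 | T0 T0 | T1 C | a
  T0 -> a
  T1 -> b
  X2 -> A T0
  X3 -> A T0

Fill CYK table bottom-up, restricted to cells inside w[1..2]:
  cell(1,1) a: {A,C,T0}  orig:{A,C}
  cell(2,2) a: {A,C,T0}  orig:{A,C}
  cell(1,2) aa: {C,S,X2,X3}  orig:{C,S}

Original NTs in T[1,2] deriving "aa": ["C", "S"]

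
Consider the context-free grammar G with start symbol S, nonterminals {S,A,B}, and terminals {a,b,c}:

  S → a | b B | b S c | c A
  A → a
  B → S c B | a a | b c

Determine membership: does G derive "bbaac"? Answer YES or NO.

CNF form of G:
  S -> T0 A | T2 B | T2 X4 | a
  A -> a
  B -> S X3 | T1 T1 | T2 T0
  T0 -> c
  T1 -> a
  T2 -> b
  X3 -> T0 B
  X4 -> S T0

CYK table (by increasing span):
  T[0,0] 'b' = {T2}  orig:{}
  T[1,1] 'b' = {T2}  orig:{}
  T[2,2] 'a' = {A,S,T1}  orig:{A,S}
  T[3,3] 'a' = {A,S,T1}  orig:{A,S}
  T[4,4] 'c' = {T0}  orig:{}
  T[0,1] 'bb' = ∅
  T[1,2] 'ba' = ∅
  T[2,3] 'aa' = {B}
  T[3,4] 'ac' = {X4}  orig:{}
  T[0,2] 'bba' = ∅
  T[1,3] 'baa' = {S}
  T[2,4] 'aac' = ∅
  T[0,3] 'bbaa' = ∅
  T[1,4] 'baac' = {X4}  orig:{}
  T[0,4] 'bbaac' = {S}

S ∈ T[0,4] ⇒ YES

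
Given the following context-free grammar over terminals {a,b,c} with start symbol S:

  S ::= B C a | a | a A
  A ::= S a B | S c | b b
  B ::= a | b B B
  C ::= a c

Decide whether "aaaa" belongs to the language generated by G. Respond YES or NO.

Convert to CNF:
  S -> B X5 | T0 A | a
  A -> S T1 | S X3 | T2 T2
  B -> T2 X4 | a
  C -> T0 T1
  T0 -> a
  T1 -> c
  T2 -> b
  X3 -> T0 B
  X4 -> B B
  X5 -> C T0

CYK fill:
  [0..0]={B,S,T0}  "a"  orig:{B,S}
  [1..1]={B,S,T0}  "a"  orig:{B,S}
  [2..2]={B,S,T0}  "a"  orig:{B,S}
  [3..3]={B,S,T0}  "a"  orig:{B,S}
  [0..1]={X3,X4}  "aa"  orig:{}
  [1..2]={X3,X4}  "aa"  orig:{}
  [2..3]={X3,X4}  "aa"  orig:{}
  [0..2]={A}  "aaa"
  [1..3]={A}  "aaa"
  [0..3]={S}  "aaaa"

S ∈ T[0,3] ⇒ YES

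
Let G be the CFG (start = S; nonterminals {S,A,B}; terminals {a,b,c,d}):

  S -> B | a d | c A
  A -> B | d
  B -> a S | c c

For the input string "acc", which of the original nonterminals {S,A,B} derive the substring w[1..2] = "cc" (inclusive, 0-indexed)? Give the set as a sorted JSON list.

CNF form of G:
  S -> T0 S | T0 T2 | T1 A | T1 T1
  A -> T0 S | T1 T1 | d
  B -> T0 S | T1 T1
  T0 -> a
  T1 -> c
  T2 -> d

Fill CYK table bottom-up — only the sub-triangle for w[1..2]:
  cell(1,1) c: {T1}  orig:{}
  cell(2,2) c: {T1}  orig:{}
  cell(1,2) cc: {A,B,S}

Original NTs in T[1,2] deriving "cc": ["A", "B", "S"]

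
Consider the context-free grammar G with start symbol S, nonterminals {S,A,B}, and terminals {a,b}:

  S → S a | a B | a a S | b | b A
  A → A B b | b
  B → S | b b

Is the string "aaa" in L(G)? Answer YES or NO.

Convert to CNF:
  S -> S T1 | T0 A | T1 B | T1 X4 | b
  A -> A X2 | b
  B -> S T1 | T0 A | T0 T0 | T1 B | T1 X3 | b
  T0 -> b
  T1 -> a
  X2 -> B T0
  X3 -> T1 S
  X4 -> T1 S

CYK fill:
  [0..0]={T1}  "a"  orig:{}
  [1..1]={T1}  "a"  orig:{}
  [2..2]={T1}  "a"  orig:{}
  [0..1]=∅  "aa"
  [1..2]=∅  "aa"
  [0..2]=∅  "aaa"

S ∉ T[0,2] ⇒ NO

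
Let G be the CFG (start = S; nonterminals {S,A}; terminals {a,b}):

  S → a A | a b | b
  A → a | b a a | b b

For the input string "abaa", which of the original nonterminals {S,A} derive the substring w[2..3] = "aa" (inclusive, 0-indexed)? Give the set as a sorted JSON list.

Convert to CNF:
  S -> T1 A | T1 T0 | b
  A -> T0 T0 | T0 X2 | a
  T0 -> b
  T1 -> a
  X2 -> T1 T1

Fill CYK table bottom-up (cells [i..j] with 2 ≤ i ≤ j ≤ 3 only):
  cell(2,2) a: {A,T1}  orig:{A}
  cell(3,3) a: {A,T1}  orig:{A}
  cell(2,3) aa: {S,X2}  orig:{S}

Original NTs in T[2,3] deriving "aa": ["S"]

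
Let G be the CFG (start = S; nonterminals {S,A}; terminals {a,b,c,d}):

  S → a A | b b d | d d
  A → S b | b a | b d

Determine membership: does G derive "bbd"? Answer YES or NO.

CNF form of G:
  S -> T0 X3 | T1 A | T2 T2
  A -> S T0 | T0 T1 | T0 T2
  T0 -> b
  T1 -> a
  T2 -> d
  X3 -> T0 T2

CYK table (by increasing span):
  T[0,0] 'b' = {T0}  orig:{}
  T[1,1] 'b' = {T0}  orig:{}
  T[2,2] 'd' = {T2}  orig:{}
  T[0,1] 'bb' = ∅
  T[1,2] 'bd' = {A,X3}  orig:{A}
  T[0,2] 'bbd' = {S}

S ∈ T[0,2] ⇒ YES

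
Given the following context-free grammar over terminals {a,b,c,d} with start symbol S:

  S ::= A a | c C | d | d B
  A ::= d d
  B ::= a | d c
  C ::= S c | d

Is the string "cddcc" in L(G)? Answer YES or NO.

Convert to CNF:
  S -> A T2 | T0 B | T1 C | d
  A -> T0 T0
  B -> T0 T1 | a
  C -> S T1 | d
  T0 -> d
  T1 -> c
  T2 -> a

CYK table (by increasing span):
  cell(0,0) c: {T1}  orig:{}
  cell(1,1) d: {C,S,T0}  orig:{C,S}
  cell(2,2) d: {C,S,T0}  orig:{C,S}
  cell(3,3) c: {T1}  orig:{}
  cell(4,4) c: {T1}  orig:{}
  cell(0,1) cd: {S}
  cell(1,2) dd: {A}
  cell(2,3) dc: {B,C}
  cell(3,4) cc: ∅
  cell(0,2) cdd: ∅
  cell(1,3) ddc: {S}
  cell(2,4) dcc: ∅
  cell(0,3) cddc: ∅
  cell(1,4) ddcc: {C}
  cell(0,4) cddcc: {S}

S ∈ T[0,4] ⇒ YES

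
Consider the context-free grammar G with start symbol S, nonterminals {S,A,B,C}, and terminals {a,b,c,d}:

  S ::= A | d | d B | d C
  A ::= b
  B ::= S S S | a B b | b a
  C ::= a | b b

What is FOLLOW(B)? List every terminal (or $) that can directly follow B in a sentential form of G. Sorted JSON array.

FIRST iteration:
[1]
  A via A→b: +{b}
  B via B→a B b: +{a}
  B via B→b a: +{b}
  C via C→a: +{a}
  C via C→b b: +{b}
  S via S→A: +{b}
  S via S→d: +{d}
  S: {b,d}  A: {b}  B: {a,b}  C: {a,b}
[2]
  B via B→S S S: +{d}
  S: {b,d}  A: {b}  B: {a,b,d}  C: {a,b}
[3] done
  S: {b,d}  A: {b}  B: {a,b,d}  C: {a,b}

Compute FOLLOW by fixpoint:
seed FOLLOW(S) with $
[1]
  B→S S S: FOLLOW(S) ⊇ FIRST(S) = {b,d}; new: +{b,d}
  B→a B b: FOLLOW(B) ⊇ FIRST(b) = {b}; new: +{b}
  S→A: FOLLOW(A) ⊇ FOLLOW(S) ⊇ {$,b,d}; new: +{$,b,d}
  S→d B: FOLLOW(B) ⊇ FOLLOW(S) ⊇ {$,b,d}; new: +{$,d}
  S→d C: FOLLOW(C) ⊇ FOLLOW(S) ⊇ {$,b,d}; new: +{$,b,d}
  FOLLOW[S]={$,b,d}  FOLLOW[A]={$,b,d}  FOLLOW[B]={$,b,d}  FOLLOW[C]={$,b,d}
[2] (no change)
  FOLLOW[S]={$,b,d}  FOLLOW[A]={$,b,d}  FOLLOW[B]={$,b,d}  FOLLOW[C]={$,b,d}

FOLLOW(B) = ["$", "b", "d"]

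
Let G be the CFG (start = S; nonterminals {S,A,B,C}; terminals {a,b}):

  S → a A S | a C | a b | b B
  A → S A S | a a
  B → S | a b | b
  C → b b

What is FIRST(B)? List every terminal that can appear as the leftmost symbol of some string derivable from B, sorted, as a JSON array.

FIRST sets, iterate to fixpoint:
[1]
  A via A→a a: +{a}
  B via B→a b: +{a}
  B via B→b: +{b}
  C via C→b b: +{b}
  S via S→a A S: +{a}
  S via S→b B: +{b}
  S: {a,b}  A: {a}  B: {a,b}  C: {b}
[2]
  A via A→S A S: +{b}
  S: {a,b}  A: {a,b}  B: {a,b}  C: {b}
[3] (stable)
  S: {a,b}  A: {a,b}  B: {a,b}  C: {b}

FIRST(B) = ["a", "b"]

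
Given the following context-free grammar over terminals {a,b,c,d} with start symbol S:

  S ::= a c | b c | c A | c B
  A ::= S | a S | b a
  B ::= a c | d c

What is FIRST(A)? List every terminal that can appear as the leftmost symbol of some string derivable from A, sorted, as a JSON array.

FIRST iteration:
round 1:
  A via A→a S: +{a}
  A via A→b a: +{b}
  B via B→a c: +{a}
  B via B→d c: +{d}
  S via S→a c: +{a}
  S via S→b c: +{b}
  S via S→c A: +{c}
  S: {a,b,c}  A: {a,b}  B: {a,d}
round 2:
  A via A→S: +{c}
  S: {a,b,c}  A: {a,b,c}  B: {a,d}
round 3: — fixpoint
  S: {a,b,c}  A: {a,b,c}  B: {a,d}

FIRST(A) = ["a", "b", "c"]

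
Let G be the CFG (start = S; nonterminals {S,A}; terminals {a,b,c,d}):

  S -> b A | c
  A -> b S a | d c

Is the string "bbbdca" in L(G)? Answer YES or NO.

Convert to CNF:
  S -> T0 A | c
  A -> T0 X4 | T2 T3
  T0 -> b
  T1 -> a
  T2 -> d
  T3 -> c
  X4 -> S T1

CYK fill:
  T[0,0] 'b' = {T0}  orig:{}
  T[1,1] 'b' = {T0}  orig:{}
  T[2,2] 'b' = {T0}  orig:{}
  T[3,3] 'd' = {T2}  orig:{}
  T[4,4] 'c' = {S,T3}  orig:{S}
  T[5,5] 'a' = {T1}  orig:{}
  T[0,1] 'bb' = ∅
  T[1,2] 'bb' = ∅
  T[2,3] 'bd' = ∅
  T[3,4] 'dc' = {A}
  T[4,5] 'ca' = {X4}  orig:{}
  T[0,2] 'bbb' = ∅
  T[1,3] 'bbd' = ∅
  T[2,4] 'bdc' = {S}
  T[3,5] 'dca' = ∅
  T[0,3] 'bbbd' = ∅
  T[1,4] 'bbdc' = ∅
  T[2,5] 'bdca' = {X4}  orig:{}
  T[0,4] 'bbbdc' = ∅
  T[1,5] 'bbdca' = {A}
  T[0,5] 'bbbdca' = {S}

S ∈ T[0,5] ⇒ YES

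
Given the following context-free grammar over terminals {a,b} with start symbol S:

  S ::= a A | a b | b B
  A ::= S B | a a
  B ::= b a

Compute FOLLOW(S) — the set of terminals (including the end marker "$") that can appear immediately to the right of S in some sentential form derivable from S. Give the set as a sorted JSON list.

FIRST iteration:
iter 1:
  A via A→a a: +{a}
  B via B→b a: +{b}
  S via S→a A: +{a}
  S via S→b B: +{b}
  FIRST(S)={a,b}  FIRST(A)={a}  FIRST(B)={b}
iter 2:
  A via A→S B: +{b}
  FIRST(S)={a,b}  FIRST(A)={a,b}  FIRST(B)={b}
iter 3: (no change)
  FIRST(S)={a,b}  FIRST(A)={a,b}  FIRST(B)={b}

Compute FOLLOW by fixpoint:
FOLLOW(S) := {$}
iter 1:
  A→S B: FOLLOW(S) ⊇ FIRST(B) = {b}; new: +{b}
  S→a A: FOLLOW(A) ⊇ FOLLOW(S) ⊇ {$,b}; new: +{$,b}
  S→b B: FOLLOW(B) ⊇ FOLLOW(S) ⊇ {$,b}; new: +{$,b}
  FOLLOW[S]={$,b}  FOLLOW[A]={$,b}  FOLLOW[B]={$,b}
iter 2: (stable)
  FOLLOW[S]={$,b}  FOLLOW[A]={$,b}  FOLLOW[B]={$,b}

FOLLOW(S) = ["$", "b"]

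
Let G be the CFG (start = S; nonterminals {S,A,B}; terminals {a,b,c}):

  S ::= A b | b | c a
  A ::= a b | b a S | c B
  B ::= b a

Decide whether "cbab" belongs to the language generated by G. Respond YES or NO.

Convert to CNF:
  S -> A T1 | T2 T0 | b
  A -> T0 T1 | T1 X3 | T2 B
  B -> T1 T0
  T0 -> a
  T1 -> b
  T2 -> c
  X3 -> T0 S

CYK fill:
  [0..0]={T2}  "c"  orig:{}
  [1..1]={S,T1}  "b"  orig:{S}
  [2..2]={T0}  "a"  orig:{}
  [3..3]={S,T1}  "b"  orig:{S}
  [0..1]=∅  "cb"
  [1..2]={B}  "ba"
  [2..3]={A,X3}  "ab"  orig:{A}
  [0..2]={A}  "cba"
  [1..3]={A}  "bab"
  [0..3]={S}  "cbab"

S ∈ T[0,3] ⇒ YES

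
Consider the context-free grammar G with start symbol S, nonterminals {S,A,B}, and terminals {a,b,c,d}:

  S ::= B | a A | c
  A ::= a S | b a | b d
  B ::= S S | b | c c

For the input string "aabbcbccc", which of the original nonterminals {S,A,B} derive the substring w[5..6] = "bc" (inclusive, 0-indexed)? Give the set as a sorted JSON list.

Convert to CNF:
  S -> S S | T0 A | T3 T3 | b | c
  A -> T0 S | T1 T0 | T1 T2
  B -> S S | T3 T3 | b
  T0 -> a
  T1 -> b
  T2 -> d
  T3 -> c

CYK table (by increasing span) (cells [i..j] with 5 ≤ i ≤ j ≤ 6 only):
  [5..5]={B,S,T1}  "b"  orig:{B,S}
  [6..6]={S,T3}  "c"  orig:{S}
  [5..6]={B,S}  "bc"

Original NTs in T[5,6] deriving "bc": ["B", "S"]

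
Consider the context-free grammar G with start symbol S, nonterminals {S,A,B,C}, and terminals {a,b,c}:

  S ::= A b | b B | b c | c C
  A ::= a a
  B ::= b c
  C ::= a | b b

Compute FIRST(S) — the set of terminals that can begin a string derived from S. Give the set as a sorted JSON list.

FIRST iteration:
round 1:
  A via A→a a: +{a}
  B via B→b c: +{b}
  C via C→a: +{a}
  C via C→b b: +{b}
  S via S→A b: +{a}
  S via S→b B: +{b}
  S via S→c C: +{c}
  S: {a,b,c}  A: {a}  B: {b}  C: {a,b}
round 2: (stable)
  S: {a,b,c}  A: {a}  B: {b}  C: {a,b}

FIRST(S) = ["a", "b", "c"]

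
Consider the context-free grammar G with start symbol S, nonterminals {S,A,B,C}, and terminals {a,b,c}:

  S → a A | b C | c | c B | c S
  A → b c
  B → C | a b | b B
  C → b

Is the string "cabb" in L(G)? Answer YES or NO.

CNF form of G:
  S -> T0 C | T1 B | T1 S | T2 A | c
  A -> T0 T1
  B -> T0 B | T2 T0 | b
  C -> b
  T0 -> b
  T1 -> c
  T2 -> a

CYK table (by increasing span):
  cell(0,0) c: {S,T1}  orig:{S}
  cell(1,1) a: {T2}  orig:{}
  cell(2,2) b: {B,C,T0}  orig:{B,C}
  cell(3,3) b: {B,C,T0}  orig:{B,C}
  cell(0,1) ca: ∅
  cell(1,2) ab: {B}
  cell(2,3) bb: {B,S}
  cell(0,2) cab: {S}
  cell(1,3) abb: ∅
  cell(0,3) cabb: ∅

S ∉ T[0,3] ⇒ NO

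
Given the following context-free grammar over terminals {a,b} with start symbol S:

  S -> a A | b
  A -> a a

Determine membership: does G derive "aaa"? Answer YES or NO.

CNF form of G:
  S -> T0 A | b
  A -> T0 T0
  T0 -> a

Fill CYK table bottom-up:
  cell(0,0) a: {T0}  orig:{}
  cell(1,1) a: {T0}  orig:{}
  cell(2,2) a: {T0}  orig:{}
  cell(0,1) aa: {A}
  cell(1,2) aa: {A}
  cell(0,2) aaa: {S}

S ∈ T[0,2] ⇒ YES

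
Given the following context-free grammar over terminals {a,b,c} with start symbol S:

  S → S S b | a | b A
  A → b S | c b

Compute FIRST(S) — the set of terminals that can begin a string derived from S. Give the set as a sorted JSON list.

FIRST sets, iterate to fixpoint:
round 1:
  A via A→b S: +{b}
  A via A→c b: +{c}
  S via S→a: +{a}
  S via S→b A: +{b}
  S: {a,b}  A: {b,c}
round 2: (stable)
  S: {a,b}  A: {b,c}

FIRST(S) = ["a", "b"]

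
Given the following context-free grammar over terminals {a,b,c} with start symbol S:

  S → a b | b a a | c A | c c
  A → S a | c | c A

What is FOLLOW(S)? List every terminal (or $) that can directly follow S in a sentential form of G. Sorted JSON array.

FIRST iteration:
pass 1:
  A via A→c: +{c}
  S via S→a b: +{a}
  S via S→b a a: +{b}
  S via S→c A: +{c}
  FIRST[S]={a,b,c}  FIRST[A]={c}
pass 2:
  A via A→S a: +{a,b}
  FIRST[S]={a,b,c}  FIRST[A]={a,b,c}
pass 3: done
  FIRST[S]={a,b,c}  FIRST[A]={a,b,c}

FOLLOW sets:
initialize: $ ∈ FOLLOW(S)
iter 1:
  A→S a: FOLLOW(S) ⊇ FIRST(a) = {a}; new: +{a}
  S→c A: FOLLOW(A) ⊇ FOLLOW(S) ⊇ {$,a}; new: +{$,a}
  S: {$,a}  A: {$,a}
iter 2: — fixpoint
  S: {$,a}  A: {$,a}

FOLLOW(S) = ["$", "a"]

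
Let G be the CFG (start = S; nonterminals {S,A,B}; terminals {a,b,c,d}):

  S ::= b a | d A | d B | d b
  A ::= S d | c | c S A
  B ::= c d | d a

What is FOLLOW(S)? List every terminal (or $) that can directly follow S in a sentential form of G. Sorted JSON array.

FIRST sets, iterate to fixpoint:
round 1:
  A via A→c: +{c}
  B via B→c d: +{c}
  B via B→d a: +{d}
  S via S→b a: +{b}
  S via S→d A: +{d}
  FIRST(S)={b,d}  FIRST(A)={c}  FIRST(B)={c,d}
round 2:
  A via A→S d: +{b,d}
  FIRST(S)={b,d}  FIRST(A)={b,c,d}  FIRST(B)={c,d}
round 3: (no change)
  FIRST(S)={b,d}  FIRST(A)={b,c,d}  FIRST(B)={c,d}

FOLLOW sets:
initialize: $ ∈ FOLLOW(S)
pass 1:
  A→S d: FOLLOW(S) ⊇ FIRST(d) = {d}; new: +{d}
  A→c S A: FOLLOW(S) ⊇ FIRST(A) = {b,c,d}; new: +{b,c}
  S→d A: FOLLOW(A) ⊇ FOLLOW(S) ⊇ {$,b,c,d}; new: +{$,b,c,d}
  S→d B: FOLLOW(B) ⊇ FOLLOW(S) ⊇ {$,b,c,d}; new: +{$,b,c,d}
  FOLLOW(S)={$,b,c,d}  FOLLOW(A)={$,b,c,d}  FOLLOW(B)={$,b,c,d}
pass 2: (no change)
  FOLLOW(S)={$,b,c,d}  FOLLOW(A)={$,b,c,d}  FOLLOW(B)={$,b,c,d}

FOLLOW(S) = ["$", "b", "c", "d"]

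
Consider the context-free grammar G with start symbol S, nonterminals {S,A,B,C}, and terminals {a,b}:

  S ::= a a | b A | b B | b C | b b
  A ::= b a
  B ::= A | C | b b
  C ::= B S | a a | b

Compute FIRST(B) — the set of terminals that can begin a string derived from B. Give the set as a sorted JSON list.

Compute FIRST by fixpoint:
[1]
  A via A→b a: +{b}
  B via B→A: +{b}
  C via C→B S: +{b}
  C via C→a a: +{a}
  S via S→a a: +{a}
  S via S→b A: +{b}
  FIRST[S]={a,b}  FIRST[A]={b}  FIRST[B]={b}  FIRST[C]={a,b}
[2]
  B via B→C: +{a}
  FIRST[S]={a,b}  FIRST[A]={b}  FIRST[B]={a,b}  FIRST[C]={a,b}
[3] — fixpoint
  FIRST[S]={a,b}  FIRST[A]={b}  FIRST[B]={a,b}  FIRST[C]={a,b}

FIRST(B) = ["a", "b"]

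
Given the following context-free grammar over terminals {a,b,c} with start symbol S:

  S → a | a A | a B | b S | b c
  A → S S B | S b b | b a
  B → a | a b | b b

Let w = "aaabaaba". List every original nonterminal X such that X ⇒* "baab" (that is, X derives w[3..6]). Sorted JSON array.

Convert to CNF:
  S -> T0 S | T0 T2 | T1 A | T1 B | a
  A -> S X3 | S X4 | T0 T1
  B -> T0 T0 | T1 T0 | a
  T0 -> b
  T1 -> a
  T2 -> c
  X3 -> S B
  X4 -> T0 T0

Fill CYK table bottom-up, restricted to cells inside w[3..6]:
  T[3,3] 'b' = {T0}  orig:{}
  T[4,4] 'a' = {B,S,T1}  orig:{B,S}
  T[5,5] 'a' = {B,S,T1}  orig:{B,S}
  T[6,6] 'b' = {T0}  orig:{}
  T[3,4] 'ba' = {A,S}
  T[4,5] 'aa' = {S,X3}  orig:{S}
  T[5,6] 'ab' = {B}
  T[3,5] 'baa' = {S,X3}  orig:{S}
  T[4,6] 'aab' = {S,X3}  orig:{S}
  T[3,6] 'baab' = {S,X3}  orig:{S}

Original NTs in T[3,6] deriving "baab": ["S"]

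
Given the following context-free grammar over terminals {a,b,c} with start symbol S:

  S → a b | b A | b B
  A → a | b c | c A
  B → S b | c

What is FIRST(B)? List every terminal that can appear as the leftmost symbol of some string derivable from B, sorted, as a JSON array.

FIRST iteration:
[1]
  A via A→a: +{a}
  A via A→b c: +{b}
  A via A→c A: +{c}
  B via B→c: +{c}
  S via S→a b: +{a}
  S via S→b A: +{b}
  S: {a,b}  A: {a,b,c}  B: {c}
[2]
  B via B→S b: +{a,b}
  S: {a,b}  A: {a,b,c}  B: {a,b,c}
[3] done
  S: {a,b}  A: {a,b,c}  B: {a,b,c}

FIRST(B) = ["a", "b", "c"]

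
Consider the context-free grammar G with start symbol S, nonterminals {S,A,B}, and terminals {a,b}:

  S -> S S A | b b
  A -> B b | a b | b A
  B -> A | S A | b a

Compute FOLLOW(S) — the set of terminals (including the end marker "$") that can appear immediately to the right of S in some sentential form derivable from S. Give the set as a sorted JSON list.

FIRST iteration:
[1]
  A via A→a b: +{a}
  A via A→b A: +{b}
  B via B→A: +{a,b}
  S via S→b b: +{b}
  S: {b}  A: {a,b}  B: {a,b}
[2] (no change)
  S: {b}  A: {a,b}  B: {a,b}

FOLLOW iteration:
initialize: $ ∈ FOLLOW(S)
pass 1:
  A→B b: FOLLOW(B) ⊇ FIRST(b) = {b}; new: +{b}
  B→A: FOLLOW(A) ⊇ FOLLOW(B) ⊇ {b}; new: +{b}
  B→S A: FOLLOW(S) ⊇ FIRST(A) = {a,b}; new: +{a,b}
  S→S S A: FOLLOW(A) ⊇ FOLLOW(S) ⊇ {$,a,b}; new: +{$,a}
  FOLLOW[S]={$,a,b}  FOLLOW[A]={$,a,b}  FOLLOW[B]={b}
pass 2: done
  FOLLOW[S]={$,a,b}  FOLLOW[A]={$,a,b}  FOLLOW[B]={b}

FOLLOW(S) = ["$", "a", "b"]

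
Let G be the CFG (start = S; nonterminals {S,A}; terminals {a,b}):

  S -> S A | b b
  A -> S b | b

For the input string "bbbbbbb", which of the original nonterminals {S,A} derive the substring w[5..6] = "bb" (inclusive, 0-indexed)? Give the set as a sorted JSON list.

CNF form of G:
  S -> S A | T0 T0
  A -> S T0 | b
  T0 -> b

Fill CYK table bottom-up (cells [i..j] with 5 ≤ i ≤ j ≤ 6 only):
  [5..5]={A,T0}  "b"  orig:{A}
  [6..6]={A,T0}  "b"  orig:{A}
  [5..6]={S}  "bb"

Original NTs in T[5,6] deriving "bb": ["S"]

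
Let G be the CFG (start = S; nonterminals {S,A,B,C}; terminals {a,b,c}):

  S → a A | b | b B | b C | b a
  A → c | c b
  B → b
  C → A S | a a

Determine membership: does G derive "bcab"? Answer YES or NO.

CNF form of G:
  S -> T1 B | T1 C | T1 T2 | T2 A | b
  A -> T0 T1 | c
  B -> b
  C -> A S | T2 T2
  T0 -> c
  T1 -> b
  T2 -> a

CYK table (by increasing span):
  T[0,0] 'b' = {B,S,T1}  orig:{B,S}
  T[1,1] 'c' = {A,T0}  orig:{A}
  T[2,2] 'a' = {T2}  orig:{}
  T[3,3] 'b' = {B,S,T1}  orig:{B,S}
  T[0,1] 'bc' = ∅
  T[1,2] 'ca' = ∅
  T[2,3] 'ab' = ∅
  T[0,2] 'bca' = ∅
  T[1,3] 'cab' = ∅
  T[0,3] 'bcab' = ∅

S ∉ T[0,3] ⇒ NO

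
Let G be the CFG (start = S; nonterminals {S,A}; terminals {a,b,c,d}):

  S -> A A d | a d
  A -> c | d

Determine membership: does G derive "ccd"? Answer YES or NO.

CNF form of G:
  S -> A X2 | T1 T0
  A -> c | d
  T0 -> d
  T1 -> a
  X2 -> A T0

Fill CYK table bottom-up:
  [0..0]={A}  "c"
  [1..1]={A}  "c"
  [2..2]={A,T0}  "d"  orig:{A}
  [0..1]=∅  "cc"
  [1..2]={X2}  "cd"  orig:{}
  [0..2]={S}  "ccd"

S ∈ T[0,2] ⇒ YES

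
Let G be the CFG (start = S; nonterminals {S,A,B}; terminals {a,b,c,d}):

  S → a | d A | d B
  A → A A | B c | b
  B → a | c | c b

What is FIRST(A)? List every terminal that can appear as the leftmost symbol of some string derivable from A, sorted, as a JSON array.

Compute FIRST by fixpoint:
round 1:
  A via A→b: +{b}
  B via B→a: +{a}
  B via B→c: +{c}
  S via S→a: +{a}
  S via S→d A: +{d}
  FIRST[S]={a,d}  FIRST[A]={b}  FIRST[B]={a,c}
round 2:
  A via A→B c: +{a,c}
  FIRST[S]={a,d}  FIRST[A]={a,b,c}  FIRST[B]={a,c}
round 3: (stable)
  FIRST[S]={a,d}  FIRST[A]={a,b,c}  FIRST[B]={a,c}

FIRST(A) = ["a", "b", "c"]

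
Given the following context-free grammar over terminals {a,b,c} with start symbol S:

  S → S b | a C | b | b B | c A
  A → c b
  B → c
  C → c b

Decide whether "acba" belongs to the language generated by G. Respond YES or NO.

CNF form of G:
  S -> S T1 | T0 A | T1 B | T2 C | b
  A -> T0 T1
  B -> c
  C -> T0 T1
  T0 -> c
  T1 -> b
  T2 -> a

CYK table (by increasing span):
  T[0,0] 'a' = {T2}  orig:{}
  T[1,1] 'c' = {B,T0}  orig:{B}
  T[2,2] 'b' = {S,T1}  orig:{S}
  T[3,3] 'a' = {T2}  orig:{}
  T[0,1] 'ac' = ∅
  T[1,2] 'cb' = {A,C}
  T[2,3] 'ba' = ∅
  T[0,2] 'acb' = {S}
  T[1,3] 'cba' = ∅
  T[0,3] 'acba' = ∅

S ∉ T[0,3] ⇒ NO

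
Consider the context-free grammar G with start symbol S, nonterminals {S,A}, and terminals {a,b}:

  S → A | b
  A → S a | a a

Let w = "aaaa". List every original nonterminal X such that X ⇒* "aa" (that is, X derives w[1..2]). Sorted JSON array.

CNF form of G:
  S -> S T0 | T0 T0 | b
  A -> S T0 | T0 T0
  T0 -> a

CYK fill — only the sub-triangle for w[1..2]:
  T[1,1] 'a' = {T0}  orig:{}
  T[2,2] 'a' = {T0}  orig:{}
  T[1,2] 'aa' = {A,S}

Original NTs in T[1,2] deriving "aa": ["A", "S"]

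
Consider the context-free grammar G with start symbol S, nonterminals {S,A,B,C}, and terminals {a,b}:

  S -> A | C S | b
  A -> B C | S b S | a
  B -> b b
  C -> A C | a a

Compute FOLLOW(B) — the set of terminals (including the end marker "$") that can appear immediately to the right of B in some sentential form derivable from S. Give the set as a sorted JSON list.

FIRST iteration:
[1]
  A via A→a: +{a}
  B via B→b b: +{b}
  C via C→A C: +{a}
  S via S→A: +{a}
  S via S→b: +{b}
  FIRST(S)={a,b}  FIRST(A)={a}  FIRST(B)={b}  FIRST(C)={a}
[2]
  A via A→B C: +{b}
  C via C→A C: +{b}
  FIRST(S)={a,b}  FIRST(A)={a,b}  FIRST(B)={b}  FIRST(C)={a,b}
[3] — fixpoint
  FIRST(S)={a,b}  FIRST(A)={a,b}  FIRST(B)={b}  FIRST(C)={a,b}

FOLLOW sets:
initialize: $ ∈ FOLLOW(S)
round 1:
  A→B C: FOLLOW(B) ⊇ FIRST(C) = {a,b}; new: +{a,b}
  A→S b S: FOLLOW(S) ⊇ FIRST(b) = {b}; new: +{b}
  C→A C: FOLLOW(A) ⊇ FIRST(C) = {a,b}; new: +{a,b}
  S→A: FOLLOW(A) ⊇ FOLLOW(S) ⊇ {$,b}; new: +{$}
  S→C S: FOLLOW(C) ⊇ FIRST(S) = {a,b}; new: +{a,b}
  FOLLOW(S)={$,b}  FOLLOW(A)={$,a,b}  FOLLOW(B)={a,b}  FOLLOW(C)={a,b}
round 2:
  A→B C: FOLLOW(C) ⊇ FOLLOW(A) ⊇ {$,a,b}; new: +{$}
  A→S b S: FOLLOW(S) ⊇ FOLLOW(A) ⊇ {$,a,b}; new: +{a}
  FOLLOW(S)={$,a,b}  FOLLOW(A)={$,a,b}  FOLLOW(B)={a,b}  FOLLOW(C)={$,a,b}
round 3: (no change)
  FOLLOW(S)={$,a,b}  FOLLOW(A)={$,a,b}  FOLLOW(B)={a,b}  FOLLOW(C)={$,a,b}

FOLLOW(B) = ["a", "b"]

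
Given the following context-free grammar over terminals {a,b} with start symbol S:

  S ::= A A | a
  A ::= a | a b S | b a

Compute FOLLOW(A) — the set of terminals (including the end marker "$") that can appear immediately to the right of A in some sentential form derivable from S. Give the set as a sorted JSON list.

FIRST sets, iterate to fixpoint:
round 1:
  A via A→a: +{a}
  A via A→b a: +{b}
  S via S→A A: +{a,b}
  FIRST[S]={a,b}  FIRST[A]={a,b}
round 2: — fixpoint
  FIRST[S]={a,b}  FIRST[A]={a,b}

FOLLOW iteration:
seed FOLLOW(S) with $
iter 1:
  S→A A: FOLLOW(A) ⊇ FIRST(A) = {a,b}; new: +{a,b}
  S→A A: FOLLOW(A) ⊇ FOLLOW(S) ⊇ {$}; new: +{$}
  FOLLOW(S)={$}  FOLLOW(A)={$,a,b}
iter 2:
  A→a b S: FOLLOW(S) ⊇ FOLLOW(A) ⊇ {$,a,b}; new: +{a,b}
  FOLLOW(S)={$,a,b}  FOLLOW(A)={$,a,b}
iter 3: (stable)
  FOLLOW(S)={$,a,b}  FOLLOW(A)={$,a,b}

FOLLOW(A) = ["$", "a", "b"]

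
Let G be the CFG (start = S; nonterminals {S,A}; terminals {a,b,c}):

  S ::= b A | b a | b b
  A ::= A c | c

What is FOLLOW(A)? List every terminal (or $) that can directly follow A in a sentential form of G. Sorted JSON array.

FIRST sets, iterate to fixpoint:
[1]
  A via A→c: +{c}
  S via S→b A: +{b}
  S: {b}  A: {c}
[2] (no change)
  S: {b}  A: {c}

Compute FOLLOW by fixpoint:
FOLLOW(S) := {$}
pass 1:
  A→A c: FOLLOW(A) ⊇ FIRST(c) = {c}; new: +{c}
  S→b A: FOLLOW(A) ⊇ FOLLOW(S) ⊇ {$}; new: +{$}
  S: {$}  A: {$,c}
pass 2: — fixpoint
  S: {$}  A: {$,c}

FOLLOW(A) = ["$", "c"]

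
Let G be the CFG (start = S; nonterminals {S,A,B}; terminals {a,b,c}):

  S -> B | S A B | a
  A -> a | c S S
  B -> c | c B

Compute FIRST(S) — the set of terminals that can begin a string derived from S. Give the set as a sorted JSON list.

FIRST iteration:
iter 1:
  A via A→a: +{a}
  A via A→c S S: +{c}
  B via B→c: +{c}
  S via S→B: +{c}
  S via S→a: +{a}
  FIRST[S]={a,c}  FIRST[A]={a,c}  FIRST[B]={c}
iter 2: (stable)
  FIRST[S]={a,c}  FIRST[A]={a,c}  FIRST[B]={c}

FIRST(S) = ["a", "c"]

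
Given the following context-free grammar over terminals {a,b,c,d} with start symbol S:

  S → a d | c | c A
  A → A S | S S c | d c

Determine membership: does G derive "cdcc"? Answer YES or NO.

Convert to CNF:
  S -> T0 A | T2 T1 | c
  A -> A S | S X3 | T1 T0
  T0 -> c
  T1 -> d
  T2 -> a
  X3 -> S T0

CYK fill:
  T[0,0] 'c' = {S,T0}  orig:{S}
  T[1,1] 'd' = {T1}  orig:{}
  T[2,2] 'c' = {S,T0}  orig:{S}
  T[3,3] 'c' = {S,T0}  orig:{S}
  T[0,1] 'cd' = ∅
  T[1,2] 'dc' = {A}
  T[2,3] 'cc' = {X3}  orig:{}
  T[0,2] 'cdc' = {S}
  T[1,3] 'dcc' = {A}
  T[0,3] 'cdcc' = {S,X3}  orig:{S}

S ∈ T[0,3] ⇒ YES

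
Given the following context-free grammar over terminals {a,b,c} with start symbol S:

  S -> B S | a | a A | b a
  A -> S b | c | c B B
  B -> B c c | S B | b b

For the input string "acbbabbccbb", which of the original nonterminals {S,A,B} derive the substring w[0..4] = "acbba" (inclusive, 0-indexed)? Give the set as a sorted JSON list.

CNF form of G:
  S -> B S | T0 T2 | T2 A | a
  A -> S T0 | T1 X3 | c
  B -> B X4 | S B | T0 T0
  T0 -> b
  T1 -> c
  T2 -> a
  X3 -> B B
  X4 -> T1 T1

CYK table (by increasing span), restricted to cells inside w[0..4]:
  [0..0]={S,T2}  "a"  orig:{S}
  [1..1]={A,T1}  "c"  orig:{A}
  [2..2]={T0}  "b"  orig:{}
  [3..3]={T0}  "b"  orig:{}
  [4..4]={S,T2}  "a"  orig:{S}
  [0..1]={S}  "ac"
  [1..2]=∅  "cb"
  [2..3]={B}  "bb"
  [3..4]={S}  "ba"
  [0..2]={A}  "acb"
  [1..3]=∅  "cbb"
  [2..4]={S}  "bba"
  [0..3]={B}  "acbb"
  [1..4]=∅  "cbba"
  [0..4]={S}  "acbba"

Original NTs in T[0,4] deriving "acbba": ["S"]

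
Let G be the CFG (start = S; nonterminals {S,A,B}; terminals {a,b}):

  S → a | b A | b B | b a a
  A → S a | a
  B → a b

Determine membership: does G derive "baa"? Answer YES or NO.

Convert to CNF:
  S -> T1 A | T1 B | T1 X2 | a
  A -> S T0 | a
  B -> T0 T1
  T0 -> a
  T1 -> b
  X2 -> T0 T0

CYK table (by increasing span):
  cell(0,0) b: {T1}  orig:{}
  cell(1,1) a: {A,S,T0}  orig:{A,S}
  cell(2,2) a: {A,S,T0}  orig:{A,S}
  cell(0,1) ba: {S}
  cell(1,2) aa: {A,X2}  orig:{A}
  cell(0,2) baa: {A,S}

S ∈ T[0,2] ⇒ YES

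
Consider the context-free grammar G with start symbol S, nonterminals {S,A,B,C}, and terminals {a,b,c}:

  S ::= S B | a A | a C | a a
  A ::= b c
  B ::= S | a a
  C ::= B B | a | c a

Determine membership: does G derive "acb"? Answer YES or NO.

CNF form of G:
  S -> S B | T2 A | T2 C | T2 T2
  A -> T0 T1
  B -> S B | T2 A | T2 C | T2 T2
  C -> B B | T1 T2 | a
  T0 -> b
  T1 -> c
  T2 -> a

Fill CYK table bottom-up:
  [0..0]={C,T2}  "a"  orig:{C}
  [1..1]={T1}  "c"  orig:{}
  [2..2]={T0}  "b"  orig:{}
  [0..1]=∅  "ac"
  [1..2]=∅  "cb"
  [0..2]=∅  "acb"

S ∉ T[0,2] ⇒ NO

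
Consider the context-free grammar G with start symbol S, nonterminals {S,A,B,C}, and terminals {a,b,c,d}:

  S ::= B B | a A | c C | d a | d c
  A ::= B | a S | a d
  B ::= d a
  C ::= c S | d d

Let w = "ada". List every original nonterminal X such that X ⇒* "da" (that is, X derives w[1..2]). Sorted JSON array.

CNF form of G:
  S -> B B | T0 A | T1 T0 | T1 T2 | T2 C
  A -> T0 S | T0 T1 | T1 T0
  B -> T1 T0
  C -> T1 T1 | T2 S
  T0 -> a
  T1 -> d
  T2 -> c

Fill CYK table bottom-up, restricted to cells inside w[1..2]:
  [1..1]={T1}  "d"  orig:{}
  [2..2]={T0}  "a"  orig:{}
  [1..2]={A,B,S}  "da"

Original NTs in T[1,2] deriving "da": ["A", "B", "S"]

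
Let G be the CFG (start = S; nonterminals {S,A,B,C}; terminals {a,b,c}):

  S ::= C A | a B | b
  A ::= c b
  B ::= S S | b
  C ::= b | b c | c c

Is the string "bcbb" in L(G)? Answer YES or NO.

CNF form of G:
  S -> C A | T2 B | b
  A -> T0 T1
  B -> S S | b
  C -> T0 T0 | T1 T0 | b
  T0 -> c
  T1 -> b
  T2 -> a

Fill CYK table bottom-up:
  T[0,0] 'b' = {B,C,S,T1}  orig:{B,C,S}
  T[1,1] 'c' = {T0}  orig:{}
  T[2,2] 'b' = {B,C,S,T1}  orig:{B,C,S}
  T[3,3] 'b' = {B,C,S,T1}  orig:{B,C,S}
  T[0,1] 'bc' = {C}
  T[1,2] 'cb' = {A}
  T[2,3] 'bb' = {B}
  T[0,2] 'bcb' = {S}
  T[1,3] 'cbb' = ∅
  T[0,3] 'bcbb' = {B}

S ∉ T[0,3] ⇒ NO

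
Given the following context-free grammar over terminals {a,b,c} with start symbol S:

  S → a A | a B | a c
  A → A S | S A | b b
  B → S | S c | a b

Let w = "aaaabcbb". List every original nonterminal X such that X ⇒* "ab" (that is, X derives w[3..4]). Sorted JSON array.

Convert to CNF:
  S -> T2 A | T2 B | T2 T1
  A -> A S | S A | T0 T0
  B -> S T1 | T2 A | T2 B | T2 T0 | T2 T1
  T0 -> b
  T1 -> c
  T2 -> a

CYK fill, restricted to cells inside w[3..4]:
  [3..3]={T2}  "a"  orig:{}
  [4..4]={T0}  "b"  orig:{}
  [3..4]={B}  "ab"

Original NTs in T[3,4] deriving "ab": ["B"]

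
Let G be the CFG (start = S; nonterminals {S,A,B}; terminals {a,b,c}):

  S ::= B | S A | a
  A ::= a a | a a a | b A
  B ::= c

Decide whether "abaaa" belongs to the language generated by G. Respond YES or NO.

Convert to CNF:
  S -> S A | a | c
  A -> T0 T0 | T0 X2 | T1 A
  B -> c
  T0 -> a
  T1 -> b
  X2 -> T0 T0

CYK fill:
  [0..0]={S,T0}  "a"  orig:{S}
  [1..1]={T1}  "b"  orig:{}
  [2..2]={S,T0}  "a"  orig:{S}
  [3..3]={S,T0}  "a"  orig:{S}
  [4..4]={S,T0}  "a"  orig:{S}
  [0..1]=∅  "ab"
  [1..2]=∅  "ba"
  [2..3]={A,X2}  "aa"  orig:{A}
  [3..4]={A,X2}  "aa"  orig:{A}
  [0..2]=∅  "aba"
  [1..3]={A}  "baa"
  [2..4]={A,S}  "aaa"
  [0..3]={S}  "abaa"
  [1..4]={A}  "baaa"
  [0..4]={S}  "abaaa"

S ∈ T[0,4] ⇒ YES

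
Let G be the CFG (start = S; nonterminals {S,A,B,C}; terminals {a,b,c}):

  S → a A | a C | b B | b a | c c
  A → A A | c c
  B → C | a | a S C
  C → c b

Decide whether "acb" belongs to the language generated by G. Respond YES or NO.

Convert to CNF:
  S -> T0 T0 | T1 A | T1 C | T2 B | T2 T1
  A -> A A | T0 T0
  B -> T0 T2 | T1 X3 | a
  C -> T0 T2
  T0 -> c
  T1 -> a
  T2 -> b
  X3 -> S C

CYK table (by increasing span):
  T[0,0] 'a' = {B,T1}  orig:{B}
  T[1,1] 'c' = {T0}  orig:{}
  T[2,2] 'b' = {T2}  orig:{}
  T[0,1] 'ac' = ∅
  T[1,2] 'cb' = {B,C}
  T[0,2] 'acb' = {S}

S ∈ T[0,2] ⇒ YES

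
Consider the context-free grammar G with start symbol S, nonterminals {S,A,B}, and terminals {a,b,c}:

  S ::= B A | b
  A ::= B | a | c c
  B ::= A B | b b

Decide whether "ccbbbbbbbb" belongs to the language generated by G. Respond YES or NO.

Convert to CNF:
  S -> B A | b
  A -> A B | T0 T0 | T1 T1 | a
  B -> A B | T0 T0
  T0 -> b
  T1 -> c

CYK table (by increasing span):
  cell(0,0) c: {T1}  orig:{}
  cell(1,1) c: {T1}  orig:{}
  cell(2,2) b: {S,T0}  orig:{S}
  cell(3,3) b: {S,T0}  orig:{S}
  cell(4,4) b: {S,T0}  orig:{S}
  cell(5,5) b: {S,T0}  orig:{S}
  cell(6,6) b: {S,T0}  orig:{S}
  cell(7,7) b: {S,T0}  orig:{S}
  cell(8,8) b: {S,T0}  orig:{S}
  cell(9,9) b: {S,T0}  orig:{S}
  cell(0,1) cc: {A}
  cell(1,2) cb: ∅
  cell(2,3) bb: {A,B}
  cell(3,4) bb: {A,B}
  cell(4,5) bb: {A,B}
  cell(5,6) bb: {A,B}
  cell(6,7) bb: {A,B}
  cell(7,8) bb: {A,B}
  cell(8,9) bb: {A,B}
  cell(0,2) ccb: ∅
  cell(1,3) cbb: ∅
  cell(2,4) bbb: ∅
  cell(3,5) bbb: ∅
  cell(4,6) bbb: ∅
  cell(5,7) bbb: ∅
  cell(6,8) bbb: ∅
  cell(7,9) bbb: ∅
  cell(0,3) ccbb: {A,B}
  cell(1,4) cbbb: ∅
  cell(2,5) bbbb: {A,B,S}
  cell(3,6) bbbb: {A,B,S}
  cell(4,7) bbbb: {A,B,S}
  cell(5,8) bbbb: {A,B,S}
  cell(6,9) bbbb: {A,B,S}
  cell(0,4) ccbbb: ∅
  cell(1,5) cbbbb: ∅
  cell(2,6) bbbbb: ∅
  cell(3,7) bbbbb: ∅
  cell(4,8) bbbbb: ∅
  cell(5,9) bbbbb: ∅
  cell(0,5) ccbbbb: {A,B,S}
  cell(1,6) cbbbbb: ∅
  cell(2,7) bbbbbb: {A,B,S}
  cell(3,8) bbbbbb: {A,B,S}
  cell(4,9) bbbbbb: {A,B,S}
  cell(0,6) ccbbbbb: ∅
  cell(1,7) cbbbbbb: ∅
  cell(2,8) bbbbbbb: ∅
  cell(3,9) bbbbbbb: ∅
  cell(0,7) ccbbbbbb: {A,B,S}
  cell(1,8) cbbbbbbb: ∅
  cell(2,9) bbbbbbbb: {A,B,S}
  cell(0,8) ccbbbbbbb: ∅
  cell(1,9) cbbbbbbbb: ∅
  cell(0,9) ccbbbbbbbb: {A,B,S}

S ∈ T[0,9] ⇒ YES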